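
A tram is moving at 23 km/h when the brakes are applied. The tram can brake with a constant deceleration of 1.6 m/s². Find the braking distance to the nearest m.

23 km/h ÷ 3.6 = 6.3889 m/s.
Braking distance = v²/(2a) = 6.3889² / (2 × 1.600) = 40.818 / 3.200 = 12.756 m.

Braking distance ≈ 13 m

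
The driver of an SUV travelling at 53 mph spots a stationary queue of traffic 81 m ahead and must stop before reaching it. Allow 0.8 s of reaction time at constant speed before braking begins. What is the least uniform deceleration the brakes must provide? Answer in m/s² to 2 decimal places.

Required deceleration ≈ 4.52 m/s²

53 mph × 0.44704 = 23.6931 m/s.
Distance covered during reaction = 23.6931 × 0.8 = 18.954 m.
Distance available for braking: 81 − 18.954 = 62.046 m.
v² = 2a·d ⇒ a = v²/(2d) = 23.6931² / (2 × 62.046) = 561.363 / 124.092 = 4.5238 m/s².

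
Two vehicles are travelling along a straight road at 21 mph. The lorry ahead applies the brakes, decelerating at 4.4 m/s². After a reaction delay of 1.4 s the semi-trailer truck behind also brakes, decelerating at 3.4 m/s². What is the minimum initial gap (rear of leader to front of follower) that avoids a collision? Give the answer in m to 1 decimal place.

Minimum gap ≈ 16.1 m

21 mph × 0.44704 = 9.3878 m/s.
Leader travels v²/(2a_L) = 88.131 / 8.800 = 10.015 m before stopping.
Follower covers v·t_r = 9.3878 × 1.4 = 13.143 m while reacting, then v²/(2a_F) = 88.131 / 6.800 = 12.960 m while braking, for a total of 13.143 + 12.960 = 26.103 m.
Since a_F ≤ a_L and the follower starts braking later, the follower is never slower than the leader, so the closest approach is when both have stopped.
Minimum gap = 26.103 − 10.015 = 16.088 m.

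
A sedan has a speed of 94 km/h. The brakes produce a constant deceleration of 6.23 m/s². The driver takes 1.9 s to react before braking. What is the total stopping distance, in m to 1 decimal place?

Total stopping distance ≈ 104.3 m

94 km/h ÷ 3.6 = 26.1111 m/s.
Reaction distance = v·t_r = 26.1111 × 1.9 = 49.611 m.
Braking distance = v²/(2a) = 26.1111² / (2 × 6.230) = 681.790 / 12.460 = 54.718 m.
Total = 49.611 + 54.718 = 104.329 m.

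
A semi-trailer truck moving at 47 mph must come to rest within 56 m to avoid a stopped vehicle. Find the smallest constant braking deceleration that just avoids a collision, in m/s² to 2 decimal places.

Required deceleration ≈ 3.94 m/s²

47 mph × 0.44704 = 21.0109 m/s.
v² = 2a·d ⇒ a = v²/(2d) = 21.0109² / (2 × 56.000) = 441.458 / 112.000 = 3.9416 m/s².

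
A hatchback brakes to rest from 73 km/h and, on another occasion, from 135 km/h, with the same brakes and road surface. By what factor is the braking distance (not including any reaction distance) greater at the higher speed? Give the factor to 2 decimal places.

Braking distance d = v²/(2a), so with a fixed, d ∝ v².
Factor = (135/73)² = 1.8493² = 3.4199.

Factor ≈ 3.42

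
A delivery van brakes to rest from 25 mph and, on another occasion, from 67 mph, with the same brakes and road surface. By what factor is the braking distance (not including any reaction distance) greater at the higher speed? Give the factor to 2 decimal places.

Braking distance d = v²/(2a), so with a fixed, d ∝ v².
Factor = (67/25)² = 2.6800² = 7.1824.

Factor ≈ 7.18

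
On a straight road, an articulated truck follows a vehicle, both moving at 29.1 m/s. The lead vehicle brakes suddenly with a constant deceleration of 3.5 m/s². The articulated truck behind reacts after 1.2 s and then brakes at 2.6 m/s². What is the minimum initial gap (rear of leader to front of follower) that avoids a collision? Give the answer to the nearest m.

Leader travels v²/(2a_L) = 846.810 / 7.000 = 120.973 m before stopping.
Follower covers v·t_r = 29.1000 × 1.2 = 34.920 m while reacting, then v²/(2a_F) = 846.810 / 5.200 = 162.848 m while braking, for a total of 34.920 + 162.848 = 197.768 m.
Since a_F ≤ a_L and the follower starts braking later, the follower is never slower than the leader, so the closest approach is when both have stopped.
Minimum gap = 197.768 − 120.973 = 76.795 m.

Minimum gap ≈ 77 m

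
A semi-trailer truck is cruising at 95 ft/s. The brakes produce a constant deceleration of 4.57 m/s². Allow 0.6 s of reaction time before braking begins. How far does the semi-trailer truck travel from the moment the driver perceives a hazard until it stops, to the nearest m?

95 ft/s × 0.3048 = 28.9560 m/s.
Reaction distance = v·t_r = 28.9560 × 0.6 = 17.374 m.
Braking distance = v²/(2a) = 28.9560² / (2 × 4.570) = 838.450 / 9.140 = 91.734 m.
Total = 17.374 + 91.734 = 109.108 m.

Total stopping distance ≈ 109 m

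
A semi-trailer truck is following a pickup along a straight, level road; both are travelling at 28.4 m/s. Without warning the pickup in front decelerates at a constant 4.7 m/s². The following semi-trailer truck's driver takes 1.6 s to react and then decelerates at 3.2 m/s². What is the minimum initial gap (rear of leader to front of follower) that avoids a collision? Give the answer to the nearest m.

Leader travels v²/(2a_L) = 806.560 / 9.400 = 85.804 m before stopping.
Follower covers v·t_r = 28.4000 × 1.6 = 45.440 m while reacting, then v²/(2a_F) = 806.560 / 6.400 = 126.025 m while braking, for a total of 45.440 + 126.025 = 171.465 m.
Since a_F ≤ a_L and the follower starts braking later, the follower is never slower than the leader, so the closest approach is when both have stopped.
Minimum gap = 171.465 − 85.804 = 85.661 m.

Minimum gap ≈ 86 m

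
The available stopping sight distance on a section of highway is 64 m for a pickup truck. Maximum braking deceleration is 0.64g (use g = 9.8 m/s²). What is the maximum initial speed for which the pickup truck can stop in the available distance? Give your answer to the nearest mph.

a = 0.64 × 9.8 = 6.272 m/s².
v²/(2a) = d ⇒ v = √(2 × 6.272 × 64) = √802.82 = 28.3341 m/s.
28.3341 m/s ÷ 0.44704 = 63.382 mph.

Maximum speed ≈ 63 mph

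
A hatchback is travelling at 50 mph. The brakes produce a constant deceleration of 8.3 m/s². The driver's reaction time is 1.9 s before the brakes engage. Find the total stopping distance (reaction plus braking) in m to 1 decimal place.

50 mph × 0.44704 = 22.3520 m/s.
Reaction distance = v·t_r = 22.3520 × 1.9 = 42.469 m.
Braking distance = v²/(2a) = 22.3520² / (2 × 8.300) = 499.612 / 16.600 = 30.097 m.
Total = 42.469 + 30.097 = 72.566 m.

Total stopping distance ≈ 72.6 m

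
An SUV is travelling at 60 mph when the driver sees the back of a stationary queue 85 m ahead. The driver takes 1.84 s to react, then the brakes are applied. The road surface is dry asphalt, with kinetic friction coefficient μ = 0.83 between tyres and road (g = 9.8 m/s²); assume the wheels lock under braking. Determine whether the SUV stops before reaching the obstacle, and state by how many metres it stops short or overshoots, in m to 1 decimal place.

No — it overshoots by 8.6 m

60 mph × 0.44704 = 26.8224 m/s.
a = μg = 0.83 × 9.8 = 8.134 m/s².
Reaction distance = 26.8224 × 1.84 = 49.353 m.
Braking distance = v²/(2a) = 719.441 / 16.268 = 44.224 m.
Total stopping distance = 49.353 + 44.224 = 93.577 m, vs 85 m available — it cannot stop in time and overshoots by 93.577 − 85 = 8.577 m.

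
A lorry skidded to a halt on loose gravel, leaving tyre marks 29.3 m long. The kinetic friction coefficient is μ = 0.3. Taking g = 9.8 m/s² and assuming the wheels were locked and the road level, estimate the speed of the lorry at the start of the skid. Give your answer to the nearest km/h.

Deceleration a = μg = 0.3 × 9.8 = 2.940 m/s².
v = √(2a·d) = √(2 × 2.940 × 29.3) = √172.284 = 13.1257 m/s.
= 13.1257 × 3.6 = 47.253 km/h.

Initial speed ≈ 47 km/h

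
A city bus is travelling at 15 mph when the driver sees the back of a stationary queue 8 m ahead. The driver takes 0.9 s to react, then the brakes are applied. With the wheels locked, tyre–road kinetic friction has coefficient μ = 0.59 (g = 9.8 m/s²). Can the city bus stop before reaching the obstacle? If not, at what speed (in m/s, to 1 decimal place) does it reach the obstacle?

15 mph × 0.44704 = 6.7056 m/s.
a = μg = 0.59 × 9.8 = 5.782 m/s².
Reaction distance = 6.7056 × 0.9 = 6.035 m.
Braking distance needed to stop: v²/(2a) = 44.965 / 11.564 = 3.888 m, so total needed = 6.035 + 3.888 = 9.923 m > 8 m — it cannot stop.
Distance remaining when braking begins: 8 − 6.035 = 1.965 m.
v² = v₀² − 2a·d = 44.965 − 2 × 5.782 × 1.965 = 22.242 m²/s².
v = √22.242 = 4.716 m/s.

No — it strikes the obstacle at 4.7 m/s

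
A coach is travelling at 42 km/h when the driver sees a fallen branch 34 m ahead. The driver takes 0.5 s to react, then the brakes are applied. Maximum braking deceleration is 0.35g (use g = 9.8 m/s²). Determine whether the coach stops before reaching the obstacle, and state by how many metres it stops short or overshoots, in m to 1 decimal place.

42 km/h ÷ 3.6 = 11.6667 m/s.
a = 0.35 × 9.8 = 3.430 m/s².
Reaction distance = 11.6667 × 0.5 = 5.833 m.
Braking distance = v²/(2a) = 136.112 / 6.860 = 19.841 m.
Total stopping distance = 5.833 + 19.841 = 25.674 m, vs 34 m available — it stops with 34 − 25.674 = 8.326 m to spare.

Yes — it stops 8.3 m short of the obstacle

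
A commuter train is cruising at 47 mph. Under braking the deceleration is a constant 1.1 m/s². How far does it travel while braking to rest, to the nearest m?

47 mph × 0.44704 = 21.0109 m/s.
Braking distance = v²/(2a) = 21.0109² / (2 × 1.100) = 441.458 / 2.200 = 200.663 m.

Braking distance ≈ 201 m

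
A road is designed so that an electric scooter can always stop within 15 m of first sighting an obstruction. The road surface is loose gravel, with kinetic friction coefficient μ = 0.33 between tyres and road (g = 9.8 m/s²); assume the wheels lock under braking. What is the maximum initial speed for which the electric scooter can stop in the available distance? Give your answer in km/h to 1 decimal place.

Maximum speed ≈ 35.5 km/h

a = μg = 0.33 × 9.8 = 3.234 m/s².
v²/(2a) = d ⇒ v = √(2 × 3.234 × 15) = √97.02 = 9.8499 m/s.
9.8499 m/s × 3.6 = 35.460 km/h.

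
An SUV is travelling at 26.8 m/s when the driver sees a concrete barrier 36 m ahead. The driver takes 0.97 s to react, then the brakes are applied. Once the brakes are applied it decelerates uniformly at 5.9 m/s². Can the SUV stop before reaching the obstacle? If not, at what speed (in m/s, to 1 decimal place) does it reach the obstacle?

Reaction distance = 26.8000 × 0.97 = 25.996 m.
Braking distance needed to stop: v²/(2a) = 718.240 / 11.800 = 60.868 m, so total needed = 25.996 + 60.868 = 86.864 m > 36 m — it cannot stop.
Distance remaining when braking begins: 36 − 25.996 = 10.004 m.
v² = v₀² − 2a·d = 718.240 − 2 × 5.900 × 10.004 = 600.193 m²/s².
v = √600.193 = 24.499 m/s.

No — it strikes the obstacle at 24.5 m/s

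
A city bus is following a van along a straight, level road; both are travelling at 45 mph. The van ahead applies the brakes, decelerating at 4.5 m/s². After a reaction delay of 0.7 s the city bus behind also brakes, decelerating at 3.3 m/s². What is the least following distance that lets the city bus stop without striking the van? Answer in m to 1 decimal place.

45 mph × 0.44704 = 20.1168 m/s.
Leader travels v²/(2a_L) = 404.686 / 9.000 = 44.965 m before stopping.
Follower covers v·t_r = 20.1168 × 0.7 = 14.082 m while reacting, then v²/(2a_F) = 404.686 / 6.600 = 61.316 m while braking, for a total of 14.082 + 61.316 = 75.398 m.
Since a_F ≤ a_L and the follower starts braking later, the follower is never slower than the leader, so the closest approach is when both have stopped.
Minimum gap = 75.398 − 44.965 = 30.433 m.

Minimum gap ≈ 30.4 m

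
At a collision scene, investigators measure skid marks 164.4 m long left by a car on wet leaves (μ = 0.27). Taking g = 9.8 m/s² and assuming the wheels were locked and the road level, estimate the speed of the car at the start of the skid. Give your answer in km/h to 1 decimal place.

Initial speed ≈ 106.2 km/h

Deceleration a = μg = 0.27 × 9.8 = 2.646 m/s².
v = √(2a·d) = √(2 × 2.646 × 164.4) = √870.005 = 29.4958 m/s.
= 29.4958 × 3.6 = 106.185 km/h.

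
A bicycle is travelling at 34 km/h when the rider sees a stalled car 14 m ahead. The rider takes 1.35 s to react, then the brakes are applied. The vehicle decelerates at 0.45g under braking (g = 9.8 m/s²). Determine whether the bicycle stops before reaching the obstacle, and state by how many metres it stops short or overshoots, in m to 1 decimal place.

No — it overshoots by 8.9 m

34 km/h ÷ 3.6 = 9.4444 m/s.
a = 0.45 × 9.8 = 4.410 m/s².
Reaction distance = 9.4444 × 1.35 = 12.750 m.
Braking distance = v²/(2a) = 89.197 / 8.820 = 10.113 m.
Total stopping distance = 12.750 + 10.113 = 22.863 m, vs 14 m available — it cannot stop in time and overshoots by 22.863 − 14 = 8.863 m.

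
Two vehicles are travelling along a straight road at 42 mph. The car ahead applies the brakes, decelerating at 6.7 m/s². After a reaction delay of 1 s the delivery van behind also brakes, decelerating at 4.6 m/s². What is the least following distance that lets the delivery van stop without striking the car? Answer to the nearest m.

42 mph × 0.44704 = 18.7757 m/s.
Leader travels v²/(2a_L) = 352.527 / 13.400 = 26.308 m before stopping.
Follower covers v·t_r = 18.7757 × 1 = 18.776 m while reacting, then v²/(2a_F) = 352.527 / 9.200 = 38.318 m while braking, for a total of 18.776 + 38.318 = 57.094 m.
Since a_F ≤ a_L and the follower starts braking later, the follower is never slower than the leader, so the closest approach is when both have stopped.
Minimum gap = 57.094 − 26.308 = 30.786 m.

Minimum gap ≈ 31 m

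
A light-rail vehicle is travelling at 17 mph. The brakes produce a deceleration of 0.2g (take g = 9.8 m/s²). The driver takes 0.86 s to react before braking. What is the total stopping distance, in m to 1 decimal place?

Total stopping distance ≈ 21.3 m

17 mph × 0.44704 = 7.5997 m/s.
a = 0.2 × 9.8 = 1.960 m/s².
Reaction distance = v·t_r = 7.5997 × 0.86 = 6.536 m.
Braking distance = v²/(2a) = 7.5997² / (2 × 1.960) = 57.755 / 3.920 = 14.733 m.
Total = 6.536 + 14.733 = 21.269 m.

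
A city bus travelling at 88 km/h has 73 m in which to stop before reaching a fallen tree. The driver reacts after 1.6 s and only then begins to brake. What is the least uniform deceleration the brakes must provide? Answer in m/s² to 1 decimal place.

88 km/h ÷ 3.6 = 24.4444 m/s.
Distance covered during reaction = 24.4444 × 1.6 = 39.111 m.
Distance available for braking: 73 − 39.111 = 33.889 m.
v² = 2a·d ⇒ a = v²/(2d) = 24.4444² / (2 × 33.889) = 597.529 / 67.778 = 8.8160 m/s².

Required deceleration ≈ 8.8 m/s²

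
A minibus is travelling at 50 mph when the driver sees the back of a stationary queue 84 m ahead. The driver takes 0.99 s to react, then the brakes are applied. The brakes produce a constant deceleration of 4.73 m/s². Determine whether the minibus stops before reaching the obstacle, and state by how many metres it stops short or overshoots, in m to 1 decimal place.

50 mph × 0.44704 = 22.3520 m/s.
Reaction distance = 22.3520 × 0.99 = 22.128 m.
Braking distance = v²/(2a) = 499.612 / 9.460 = 52.813 m.
Total stopping distance = 22.128 + 52.813 = 74.941 m, vs 84 m available — it stops with 84 − 74.941 = 9.059 m to spare.

Yes — it stops 9.1 m short of the obstacle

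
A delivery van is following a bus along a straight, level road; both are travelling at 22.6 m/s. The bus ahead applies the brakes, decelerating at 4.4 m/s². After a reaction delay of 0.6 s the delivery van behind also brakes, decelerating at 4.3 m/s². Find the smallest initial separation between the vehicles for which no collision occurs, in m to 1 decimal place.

Minimum gap ≈ 14.9 m

Leader travels v²/(2a_L) = 510.760 / 8.800 = 58.041 m before stopping.
Follower covers v·t_r = 22.6000 × 0.6 = 13.560 m while reacting, then v²/(2a_F) = 510.760 / 8.600 = 59.391 m while braking, for a total of 13.560 + 59.391 = 72.951 m.
Since a_F ≤ a_L and the follower starts braking later, the follower is never slower than the leader, so the closest approach is when both have stopped.
Minimum gap = 72.951 − 58.041 = 14.910 m.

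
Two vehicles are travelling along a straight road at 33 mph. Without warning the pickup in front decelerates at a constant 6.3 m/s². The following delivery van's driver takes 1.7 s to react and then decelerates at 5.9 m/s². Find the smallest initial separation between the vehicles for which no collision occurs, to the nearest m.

Minimum gap ≈ 26 m

33 mph × 0.44704 = 14.7523 m/s.
Leader travels v²/(2a_L) = 217.630 / 12.600 = 17.272 m before stopping.
Follower covers v·t_r = 14.7523 × 1.7 = 25.079 m while reacting, then v²/(2a_F) = 217.630 / 11.800 = 18.443 m while braking, for a total of 25.079 + 18.443 = 43.522 m.
Since a_F ≤ a_L and the follower starts braking later, the follower is never slower than the leader, so the closest approach is when both have stopped.
Minimum gap = 43.522 − 17.272 = 26.250 m.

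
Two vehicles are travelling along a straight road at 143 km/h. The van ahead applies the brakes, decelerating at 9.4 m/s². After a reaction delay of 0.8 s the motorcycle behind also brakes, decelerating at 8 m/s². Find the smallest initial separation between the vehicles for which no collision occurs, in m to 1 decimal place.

Minimum gap ≈ 46.5 m

143 km/h ÷ 3.6 = 39.7222 m/s.
Leader travels v²/(2a_L) = 1577.853 / 18.800 = 83.928 m before stopping.
Follower covers v·t_r = 39.7222 × 0.8 = 31.778 m while reacting, then v²/(2a_F) = 1577.853 / 16.000 = 98.616 m while braking, for a total of 31.778 + 98.616 = 130.394 m.
Since a_F ≤ a_L and the follower starts braking later, the follower is never slower than the leader, so the closest approach is when both have stopped.
Minimum gap = 130.394 − 83.928 = 46.466 m.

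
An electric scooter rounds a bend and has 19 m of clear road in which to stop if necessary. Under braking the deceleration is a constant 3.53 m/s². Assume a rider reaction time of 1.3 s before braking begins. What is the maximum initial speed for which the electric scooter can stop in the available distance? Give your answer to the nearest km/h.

Maximum speed ≈ 28 km/h

Stopping distance: v·t_r + v²/(2a) = 19 with t_r = 1.3 s and a = 3.530 m/s².
So v² + 9.178 v − 134.14 = 0.
Positive root: v = −a·t_r + √((a·t_r)² + 2a·d) = −4.589 + √(21.059 + 134.14) = 7.8689 m/s.
7.8689 m/s × 3.6 = 28.328 km/h.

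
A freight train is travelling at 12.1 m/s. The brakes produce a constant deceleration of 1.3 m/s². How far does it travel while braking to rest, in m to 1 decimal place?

Braking distance = v²/(2a) = 12.1000² / (2 × 1.300) = 146.410 / 2.600 = 56.312 m.

Braking distance ≈ 56.3 m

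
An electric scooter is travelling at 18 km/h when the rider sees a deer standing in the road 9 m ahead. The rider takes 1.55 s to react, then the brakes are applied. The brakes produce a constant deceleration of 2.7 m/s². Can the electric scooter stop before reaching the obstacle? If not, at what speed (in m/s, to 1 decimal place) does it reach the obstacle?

No — it strikes the obstacle at 4.3 m/s

18 km/h ÷ 3.6 = 5.0000 m/s.
Reaction distance = 5.0000 × 1.55 = 7.750 m.
Braking distance needed to stop: v²/(2a) = 25.000 / 5.400 = 4.630 m, so total needed = 7.750 + 4.630 = 12.380 m > 9 m — it cannot stop.
Distance remaining when braking begins: 9 − 7.750 = 1.250 m.
v² = v₀² − 2a·d = 25.000 − 2 × 2.700 × 1.250 = 18.250 m²/s².
v = √18.250 = 4.272 m/s.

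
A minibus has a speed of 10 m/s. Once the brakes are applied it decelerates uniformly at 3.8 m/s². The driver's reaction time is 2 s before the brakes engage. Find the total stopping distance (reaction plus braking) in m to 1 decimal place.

Total stopping distance ≈ 33.2 m

Reaction distance = v·t_r = 10.0000 × 2 = 20.000 m.
Braking distance = v²/(2a) = 10.0000² / (2 × 3.800) = 100.000 / 7.600 = 13.158 m.
Total = 20.000 + 13.158 = 33.158 m.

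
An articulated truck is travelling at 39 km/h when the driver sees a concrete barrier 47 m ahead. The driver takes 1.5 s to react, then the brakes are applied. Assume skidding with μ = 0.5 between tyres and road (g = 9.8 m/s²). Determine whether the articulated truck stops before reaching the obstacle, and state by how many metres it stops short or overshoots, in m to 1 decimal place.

39 km/h ÷ 3.6 = 10.8333 m/s.
a = μg = 0.5 × 9.8 = 4.900 m/s².
Reaction distance = 10.8333 × 1.5 = 16.250 m.
Braking distance = v²/(2a) = 117.360 / 9.800 = 11.976 m.
Total stopping distance = 16.250 + 11.976 = 28.226 m, vs 47 m available — it stops with 47 − 28.226 = 18.774 m to spare.

Yes — it stops 18.8 m short of the obstacle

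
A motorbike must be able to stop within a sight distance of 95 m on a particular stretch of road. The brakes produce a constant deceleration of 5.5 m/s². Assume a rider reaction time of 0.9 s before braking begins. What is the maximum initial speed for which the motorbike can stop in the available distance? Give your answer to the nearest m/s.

Stopping distance: v·t_r + v²/(2a) = 95 with t_r = 0.9 s and a = 5.500 m/s².
So v² + 9.900 v − 1045.00 = 0.
Positive root: v = −a·t_r + √((a·t_r)² + 2a·d) = −4.950 + √(24.503 + 1045.00) = 27.7533 m/s.

Maximum speed ≈ 28 m/s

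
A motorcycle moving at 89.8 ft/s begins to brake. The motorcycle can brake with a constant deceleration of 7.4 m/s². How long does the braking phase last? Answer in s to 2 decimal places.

Braking time ≈ 3.70 s

89.8 ft/s × 0.3048 = 27.3710 m/s.
Braking time = v/a = 27.3710 / 7.400 = 3.699 s.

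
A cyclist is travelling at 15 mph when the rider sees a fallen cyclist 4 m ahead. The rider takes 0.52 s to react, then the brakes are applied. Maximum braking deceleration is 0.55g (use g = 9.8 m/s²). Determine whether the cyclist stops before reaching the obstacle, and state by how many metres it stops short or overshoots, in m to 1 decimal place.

No — it overshoots by 3.7 m

15 mph × 0.44704 = 6.7056 m/s.
a = 0.55 × 9.8 = 5.390 m/s².
Reaction distance = 6.7056 × 0.52 = 3.487 m.
Braking distance = v²/(2a) = 44.965 / 10.780 = 4.171 m.
Total stopping distance = 3.487 + 4.171 = 7.658 m, vs 4 m available — it cannot stop in time and overshoots by 7.658 − 4 = 3.658 m.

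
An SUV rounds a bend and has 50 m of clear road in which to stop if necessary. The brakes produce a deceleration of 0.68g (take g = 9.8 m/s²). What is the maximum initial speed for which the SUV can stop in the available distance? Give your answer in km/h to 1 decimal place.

Maximum speed ≈ 92.9 km/h

a = 0.68 × 9.8 = 6.664 m/s².
v²/(2a) = d ⇒ v = √(2 × 6.664 × 50) = √666.40 = 25.8147 m/s.
25.8147 m/s × 3.6 = 92.933 km/h.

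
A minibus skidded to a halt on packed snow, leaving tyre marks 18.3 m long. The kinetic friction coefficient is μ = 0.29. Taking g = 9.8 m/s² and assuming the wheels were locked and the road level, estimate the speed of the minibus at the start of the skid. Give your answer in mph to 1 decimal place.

Deceleration a = μg = 0.29 × 9.8 = 2.842 m/s².
v = √(2a·d) = √(2 × 2.842 × 18.3) = √104.017 = 10.1989 m/s.
= 10.1989 ÷ 0.44704 = 22.814 mph.

Initial speed ≈ 22.8 mph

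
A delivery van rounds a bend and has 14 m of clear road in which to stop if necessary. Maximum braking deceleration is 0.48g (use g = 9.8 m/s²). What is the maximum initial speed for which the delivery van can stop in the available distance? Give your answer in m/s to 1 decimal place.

Maximum speed ≈ 11.5 m/s

a = 0.48 × 9.8 = 4.704 m/s².
v²/(2a) = d ⇒ v = √(2 × 4.704 × 14) = √131.71 = 11.4765 m/s.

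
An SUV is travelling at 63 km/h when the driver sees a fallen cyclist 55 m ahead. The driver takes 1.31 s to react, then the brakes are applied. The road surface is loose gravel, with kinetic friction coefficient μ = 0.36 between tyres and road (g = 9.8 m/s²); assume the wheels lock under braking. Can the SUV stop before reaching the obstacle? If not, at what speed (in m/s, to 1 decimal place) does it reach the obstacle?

No — it strikes the obstacle at 8.9 m/s

63 km/h ÷ 3.6 = 17.5000 m/s.
a = μg = 0.36 × 9.8 = 3.528 m/s².
Reaction distance = 17.5000 × 1.31 = 22.925 m.
Braking distance needed to stop: v²/(2a) = 306.250 / 7.056 = 43.403 m, so total needed = 22.925 + 43.403 = 66.328 m > 55 m — it cannot stop.
Distance remaining when braking begins: 55 − 22.925 = 32.075 m.
v² = v₀² − 2a·d = 306.250 − 2 × 3.528 × 32.075 = 79.929 m²/s².
v = √79.929 = 8.940 m/s.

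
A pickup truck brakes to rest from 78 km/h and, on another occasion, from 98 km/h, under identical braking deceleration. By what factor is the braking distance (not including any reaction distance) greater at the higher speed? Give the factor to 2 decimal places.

Braking distance d = v²/(2a), so with a fixed, d ∝ v².
Factor = (98/78)² = 1.2564² = 1.5785.

Factor ≈ 1.58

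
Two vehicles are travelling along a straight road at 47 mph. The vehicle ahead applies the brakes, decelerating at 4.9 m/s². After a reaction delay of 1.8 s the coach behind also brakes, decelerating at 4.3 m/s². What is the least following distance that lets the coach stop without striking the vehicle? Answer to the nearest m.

47 mph × 0.44704 = 21.0109 m/s.
Leader travels v²/(2a_L) = 441.458 / 9.800 = 45.047 m before stopping.
Follower covers v·t_r = 21.0109 × 1.8 = 37.820 m while reacting, then v²/(2a_F) = 441.458 / 8.600 = 51.332 m while braking, for a total of 37.820 + 51.332 = 89.152 m.
Since a_F ≤ a_L and the follower starts braking later, the follower is never slower than the leader, so the closest approach is when both have stopped.
Minimum gap = 89.152 − 45.047 = 44.105 m.

Minimum gap ≈ 44 m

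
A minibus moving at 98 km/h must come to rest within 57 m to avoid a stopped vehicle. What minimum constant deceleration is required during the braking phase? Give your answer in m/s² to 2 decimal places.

98 km/h ÷ 3.6 = 27.2222 m/s.
v² = 2a·d ⇒ a = v²/(2d) = 27.2222² / (2 × 57.000) = 741.048 / 114.000 = 6.5004 m/s².

Required deceleration ≈ 6.50 m/s²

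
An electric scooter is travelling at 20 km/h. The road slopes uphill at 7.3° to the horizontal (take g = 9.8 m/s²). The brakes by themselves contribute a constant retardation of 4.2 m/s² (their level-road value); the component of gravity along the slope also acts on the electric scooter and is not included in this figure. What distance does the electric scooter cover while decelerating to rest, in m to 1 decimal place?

20 km/h ÷ 3.6 = 5.5556 m/s.
Gravity along the uphill slope adds to the braking deceleration: a_eff = 4.200 + 9.8·sin 7.3° = 4.200 + 1.245 = 5.445 m/s².
Braking distance = v²/(2a) = 5.5556² / (2 × 5.445) = 30.865 / 10.890 = 2.834 m.

Braking distance ≈ 2.8 m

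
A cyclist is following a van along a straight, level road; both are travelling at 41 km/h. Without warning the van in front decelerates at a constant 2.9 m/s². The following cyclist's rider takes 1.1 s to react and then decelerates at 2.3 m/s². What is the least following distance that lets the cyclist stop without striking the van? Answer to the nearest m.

Minimum gap ≈ 18 m

41 km/h ÷ 3.6 = 11.3889 m/s.
Leader travels v²/(2a_L) = 129.707 / 5.800 = 22.363 m before stopping.
Follower covers v·t_r = 11.3889 × 1.1 = 12.528 m while reacting, then v²/(2a_F) = 129.707 / 4.600 = 28.197 m while braking, for a total of 12.528 + 28.197 = 40.725 m.
Since a_F ≤ a_L and the follower starts braking later, the follower is never slower than the leader, so the closest approach is when both have stopped.
Minimum gap = 40.725 − 22.363 = 18.362 m.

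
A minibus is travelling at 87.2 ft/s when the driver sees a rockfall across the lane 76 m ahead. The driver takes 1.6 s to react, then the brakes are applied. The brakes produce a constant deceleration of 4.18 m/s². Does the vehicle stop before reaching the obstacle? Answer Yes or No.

No

87.2 ft/s × 0.3048 = 26.5786 m/s.
Reaction distance = 26.5786 × 1.6 = 42.526 m.
Braking distance = v²/(2a) = 706.422 / 8.360 = 84.500 m.
Total stopping distance = 42.526 + 84.500 = 127.026 m, vs 76 m available — it cannot stop in time and overshoots by 127.026 − 76 = 51.026 m.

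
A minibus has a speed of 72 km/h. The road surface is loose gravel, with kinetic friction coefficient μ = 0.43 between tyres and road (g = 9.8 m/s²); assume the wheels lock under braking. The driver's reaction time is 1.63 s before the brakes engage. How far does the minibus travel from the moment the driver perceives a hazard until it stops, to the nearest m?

72 km/h ÷ 3.6 = 20.0000 m/s.
a = μg = 0.43 × 9.8 = 4.214 m/s².
Reaction distance = v·t_r = 20.0000 × 1.63 = 32.600 m.
Braking distance = v²/(2a) = 20.0000² / (2 × 4.214) = 400.000 / 8.428 = 47.461 m.
Total = 32.600 + 47.461 = 80.061 m.

Total stopping distance ≈ 80 m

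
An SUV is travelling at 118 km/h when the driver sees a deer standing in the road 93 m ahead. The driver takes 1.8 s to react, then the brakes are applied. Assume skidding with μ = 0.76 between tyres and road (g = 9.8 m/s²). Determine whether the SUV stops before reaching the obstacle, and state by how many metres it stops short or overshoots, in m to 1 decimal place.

118 km/h ÷ 3.6 = 32.7778 m/s.
a = μg = 0.76 × 9.8 = 7.448 m/s².
Reaction distance = 32.7778 × 1.8 = 59.000 m.
Braking distance = v²/(2a) = 1074.384 / 14.896 = 72.126 m.
Total stopping distance = 59.000 + 72.126 = 131.126 m, vs 93 m available — it cannot stop in time and overshoots by 131.126 − 93 = 38.126 m.

No — it overshoots by 38.1 m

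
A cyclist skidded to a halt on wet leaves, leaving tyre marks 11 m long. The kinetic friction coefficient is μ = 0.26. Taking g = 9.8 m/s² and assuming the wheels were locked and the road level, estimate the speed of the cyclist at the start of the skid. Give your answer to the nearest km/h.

Deceleration a = μg = 0.26 × 9.8 = 2.548 m/s².
v = √(2a·d) = √(2 × 2.548 × 11) = √56.056 = 7.4871 m/s.
= 7.4871 × 3.6 = 26.954 km/h.

Initial speed ≈ 27 km/h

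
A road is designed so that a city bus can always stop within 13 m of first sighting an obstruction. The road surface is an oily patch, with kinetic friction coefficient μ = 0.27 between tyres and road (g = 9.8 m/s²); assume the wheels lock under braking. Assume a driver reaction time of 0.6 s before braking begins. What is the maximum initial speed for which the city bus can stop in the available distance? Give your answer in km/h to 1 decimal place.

a = μg = 0.27 × 9.8 = 2.646 m/s².
Stopping distance: v·t_r + v²/(2a) = 13 with t_r = 0.6 s and a = 2.646 m/s².
So v² + 3.175 v − 68.80 = 0.
Positive root: v = −a·t_r + √((a·t_r)² + 2a·d) = −1.588 + √(2.522 + 68.80) = 6.8572 m/s.
6.8572 m/s × 3.6 = 24.686 km/h.

Maximum speed ≈ 24.7 km/h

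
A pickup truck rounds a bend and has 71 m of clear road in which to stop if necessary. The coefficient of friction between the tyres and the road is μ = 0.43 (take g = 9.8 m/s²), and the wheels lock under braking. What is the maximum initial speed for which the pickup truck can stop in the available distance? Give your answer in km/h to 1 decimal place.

Maximum speed ≈ 88.1 km/h

a = μg = 0.43 × 9.8 = 4.214 m/s².
v²/(2a) = d ⇒ v = √(2 × 4.214 × 71) = √598.39 = 24.4620 m/s.
24.4620 m/s × 3.6 = 88.063 km/h.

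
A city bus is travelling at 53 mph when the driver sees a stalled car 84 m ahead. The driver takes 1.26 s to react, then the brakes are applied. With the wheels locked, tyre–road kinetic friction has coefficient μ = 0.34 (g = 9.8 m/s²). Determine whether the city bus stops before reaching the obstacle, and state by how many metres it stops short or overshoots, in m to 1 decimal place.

53 mph × 0.44704 = 23.6931 m/s.
a = μg = 0.34 × 9.8 = 3.332 m/s².
Reaction distance = 23.6931 × 1.26 = 29.853 m.
Braking distance = v²/(2a) = 561.363 / 6.664 = 84.238 m.
Total stopping distance = 29.853 + 84.238 = 114.091 m, vs 84 m available — it cannot stop in time and overshoots by 114.091 − 84 = 30.091 m.

No — it overshoots by 30.1 m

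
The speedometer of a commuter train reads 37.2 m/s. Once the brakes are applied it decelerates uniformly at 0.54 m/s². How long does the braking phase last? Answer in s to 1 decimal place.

Braking time = v/a = 37.2000 / 0.540 = 68.889 s.

Braking time ≈ 68.9 s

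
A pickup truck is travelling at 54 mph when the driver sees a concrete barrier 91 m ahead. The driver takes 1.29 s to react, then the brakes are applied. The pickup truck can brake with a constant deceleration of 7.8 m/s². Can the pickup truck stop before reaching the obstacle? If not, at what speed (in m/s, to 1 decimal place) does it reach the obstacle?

54 mph × 0.44704 = 24.1402 m/s.
Reaction distance = 24.1402 × 1.29 = 31.141 m.
Braking distance = v²/(2a) = 582.749 / 15.600 = 37.356 m.
Total stopping distance = 31.141 + 37.356 = 68.497 m, vs 91 m available — it stops with 91 − 68.497 = 22.503 m to spare.

Yes — it stops about 22.5 m short of the obstacle, so it never reaches it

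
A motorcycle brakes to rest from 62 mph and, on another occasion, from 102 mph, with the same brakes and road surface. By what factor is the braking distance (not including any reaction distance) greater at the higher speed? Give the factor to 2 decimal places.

Braking distance d = v²/(2a), so with a fixed, d ∝ v².
Factor = (102/62)² = 1.6452² = 2.7067.

Factor ≈ 2.71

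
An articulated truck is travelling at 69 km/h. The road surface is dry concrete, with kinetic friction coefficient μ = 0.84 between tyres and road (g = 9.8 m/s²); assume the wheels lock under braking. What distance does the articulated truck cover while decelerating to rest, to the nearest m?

Braking distance ≈ 22 m

69 km/h ÷ 3.6 = 19.1667 m/s.
a = μg = 0.84 × 9.8 = 8.232 m/s².
Braking distance = v²/(2a) = 19.1667² / (2 × 8.232) = 367.362 / 16.464 = 22.313 m.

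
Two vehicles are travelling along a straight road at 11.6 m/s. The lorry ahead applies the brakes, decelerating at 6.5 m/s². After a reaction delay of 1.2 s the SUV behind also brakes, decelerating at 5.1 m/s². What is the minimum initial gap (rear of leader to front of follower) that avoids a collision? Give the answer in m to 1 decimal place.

Leader travels v²/(2a_L) = 134.560 / 13.000 = 10.351 m before stopping.
Follower covers v·t_r = 11.6000 × 1.2 = 13.920 m while reacting, then v²/(2a_F) = 134.560 / 10.200 = 13.192 m while braking, for a total of 13.920 + 13.192 = 27.112 m.
Since a_F ≤ a_L and the follower starts braking later, the follower is never slower than the leader, so the closest approach is when both have stopped.
Minimum gap = 27.112 − 10.351 = 16.761 m.

Minimum gap ≈ 16.8 m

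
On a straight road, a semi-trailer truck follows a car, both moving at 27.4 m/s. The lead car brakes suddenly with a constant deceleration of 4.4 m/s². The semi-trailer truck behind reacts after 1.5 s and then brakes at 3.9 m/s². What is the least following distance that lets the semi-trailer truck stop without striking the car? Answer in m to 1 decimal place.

Leader travels v²/(2a_L) = 750.760 / 8.800 = 85.314 m before stopping.
Follower covers v·t_r = 27.4000 × 1.5 = 41.100 m while reacting, then v²/(2a_F) = 750.760 / 7.800 = 96.251 m while braking, for a total of 41.100 + 96.251 = 137.351 m.
Since a_F ≤ a_L and the follower starts braking later, the follower is never slower than the leader, so the closest approach is when both have stopped.
Minimum gap = 137.351 − 85.314 = 52.037 m.

Minimum gap ≈ 52.0 m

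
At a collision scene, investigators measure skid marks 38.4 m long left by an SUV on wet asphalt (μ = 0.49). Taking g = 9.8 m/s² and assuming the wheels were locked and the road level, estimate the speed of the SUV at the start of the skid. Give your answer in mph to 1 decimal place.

Deceleration a = μg = 0.49 × 9.8 = 4.802 m/s².
v = √(2a·d) = √(2 × 4.802 × 38.4) = √368.794 = 19.2040 m/s.
= 19.2040 ÷ 0.44704 = 42.958 mph.

Initial speed ≈ 43.0 mph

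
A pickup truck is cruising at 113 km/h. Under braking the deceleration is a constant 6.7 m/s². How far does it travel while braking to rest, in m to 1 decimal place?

113 km/h ÷ 3.6 = 31.3889 m/s.
Braking distance = v²/(2a) = 31.3889² / (2 × 6.700) = 985.263 / 13.400 = 73.527 m.

Braking distance ≈ 73.5 m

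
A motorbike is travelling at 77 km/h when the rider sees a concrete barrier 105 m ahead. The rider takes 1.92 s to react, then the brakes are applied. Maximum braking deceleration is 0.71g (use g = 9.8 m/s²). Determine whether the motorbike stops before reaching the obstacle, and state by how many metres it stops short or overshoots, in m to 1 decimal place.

77 km/h ÷ 3.6 = 21.3889 m/s.
a = 0.71 × 9.8 = 6.958 m/s².
Reaction distance = 21.3889 × 1.92 = 41.067 m.
Braking distance = v²/(2a) = 457.485 / 13.916 = 32.875 m.
Total stopping distance = 41.067 + 32.875 = 73.942 m, vs 105 m available — it stops with 105 − 73.942 = 31.058 m to spare.

Yes — it stops 31.1 m short of the obstacle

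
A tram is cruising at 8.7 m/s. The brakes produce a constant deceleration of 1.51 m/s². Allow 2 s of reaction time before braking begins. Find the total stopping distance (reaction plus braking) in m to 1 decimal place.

Total stopping distance ≈ 42.5 m

Reaction distance = v·t_r = 8.7000 × 2 = 17.400 m.
Braking distance = v²/(2a) = 8.7000² / (2 × 1.510) = 75.690 / 3.020 = 25.063 m.
Total = 17.400 + 25.063 = 42.463 m.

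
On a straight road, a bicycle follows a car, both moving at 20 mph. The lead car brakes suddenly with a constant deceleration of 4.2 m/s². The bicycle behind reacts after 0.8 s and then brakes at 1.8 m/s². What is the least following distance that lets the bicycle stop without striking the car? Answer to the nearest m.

Minimum gap ≈ 20 m

20 mph × 0.44704 = 8.9408 m/s.
Leader travels v²/(2a_L) = 79.938 / 8.400 = 9.516 m before stopping.
Follower covers v·t_r = 8.9408 × 0.8 = 7.153 m while reacting, then v²/(2a_F) = 79.938 / 3.600 = 22.205 m while braking, for a total of 7.153 + 22.205 = 29.358 m.
Since a_F ≤ a_L and the follower starts braking later, the follower is never slower than the leader, so the closest approach is when both have stopped.
Minimum gap = 29.358 − 9.516 = 19.842 m.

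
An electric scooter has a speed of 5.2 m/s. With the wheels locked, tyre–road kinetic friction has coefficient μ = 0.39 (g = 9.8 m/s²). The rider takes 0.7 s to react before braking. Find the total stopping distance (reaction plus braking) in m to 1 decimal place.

a = μg = 0.39 × 9.8 = 3.822 m/s².
Reaction distance = v·t_r = 5.2000 × 0.7 = 3.640 m.
Braking distance = v²/(2a) = 5.2000² / (2 × 3.822) = 27.040 / 7.644 = 3.537 m.
Total = 3.640 + 3.537 = 7.177 m.

Total stopping distance ≈ 7.2 m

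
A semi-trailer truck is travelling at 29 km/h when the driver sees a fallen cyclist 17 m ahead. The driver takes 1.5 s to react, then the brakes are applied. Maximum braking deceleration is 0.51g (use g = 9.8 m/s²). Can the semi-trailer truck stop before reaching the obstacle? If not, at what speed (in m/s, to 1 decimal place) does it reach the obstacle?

29 km/h ÷ 3.6 = 8.0556 m/s.
a = 0.51 × 9.8 = 4.998 m/s².
Reaction distance = 8.0556 × 1.5 = 12.083 m.
Braking distance needed to stop: v²/(2a) = 64.893 / 9.996 = 6.492 m, so total needed = 12.083 + 6.492 = 18.575 m > 17 m — it cannot stop.
Distance remaining when braking begins: 17 − 12.083 = 4.917 m.
v² = v₀² − 2a·d = 64.893 − 2 × 4.998 × 4.917 = 15.743 m²/s².
v = √15.743 = 3.968 m/s.

No — it strikes the obstacle at 4.0 m/s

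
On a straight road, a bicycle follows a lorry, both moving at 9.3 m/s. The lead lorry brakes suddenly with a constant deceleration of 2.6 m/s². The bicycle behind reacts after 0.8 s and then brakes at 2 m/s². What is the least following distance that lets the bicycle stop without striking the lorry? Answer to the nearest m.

Leader travels v²/(2a_L) = 86.490 / 5.200 = 16.633 m before stopping.
Follower covers v·t_r = 9.3000 × 0.8 = 7.440 m while reacting, then v²/(2a_F) = 86.490 / 4.000 = 21.622 m while braking, for a total of 7.440 + 21.622 = 29.062 m.
Since a_F ≤ a_L and the follower starts braking later, the follower is never slower than the leader, so the closest approach is when both have stopped.
Minimum gap = 29.062 − 16.633 = 12.429 m.

Minimum gap ≈ 12 m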